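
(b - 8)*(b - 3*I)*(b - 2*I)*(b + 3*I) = b^4 - 8*b^3 - 2*I*b^3 + 9*b^2 + 16*I*b^2 - 72*b - 18*I*b + 144*I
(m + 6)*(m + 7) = m^2 + 13*m + 42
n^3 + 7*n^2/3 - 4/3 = (n - 2/3)*(n + 1)*(n + 2)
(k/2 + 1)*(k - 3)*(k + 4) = k^3/2 + 3*k^2/2 - 5*k - 12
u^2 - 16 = (u - 4)*(u + 4)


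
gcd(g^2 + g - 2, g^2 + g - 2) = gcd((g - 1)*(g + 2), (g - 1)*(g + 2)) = g^2 + g - 2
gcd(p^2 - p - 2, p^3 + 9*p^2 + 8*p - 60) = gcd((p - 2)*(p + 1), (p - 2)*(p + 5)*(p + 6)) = p - 2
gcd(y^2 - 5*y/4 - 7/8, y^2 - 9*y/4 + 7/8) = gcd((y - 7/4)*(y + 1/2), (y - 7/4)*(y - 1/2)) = y - 7/4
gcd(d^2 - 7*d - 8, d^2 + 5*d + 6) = 1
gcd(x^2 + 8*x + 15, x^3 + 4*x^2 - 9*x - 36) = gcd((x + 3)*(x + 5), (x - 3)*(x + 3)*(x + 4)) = x + 3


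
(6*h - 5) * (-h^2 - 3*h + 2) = -6*h^3 - 13*h^2 + 27*h - 10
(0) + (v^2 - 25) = v^2 - 25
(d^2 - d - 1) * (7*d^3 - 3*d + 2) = 7*d^5 - 7*d^4 - 10*d^3 + 5*d^2 + d - 2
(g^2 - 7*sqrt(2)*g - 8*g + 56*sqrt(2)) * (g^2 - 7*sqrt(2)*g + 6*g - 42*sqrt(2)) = g^4 - 14*sqrt(2)*g^3 - 2*g^3 + 28*sqrt(2)*g^2 + 50*g^2 - 196*g + 672*sqrt(2)*g - 4704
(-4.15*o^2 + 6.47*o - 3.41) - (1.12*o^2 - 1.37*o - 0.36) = -5.27*o^2 + 7.84*o - 3.05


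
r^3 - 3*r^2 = r^2*(r - 3)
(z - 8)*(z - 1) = z^2 - 9*z + 8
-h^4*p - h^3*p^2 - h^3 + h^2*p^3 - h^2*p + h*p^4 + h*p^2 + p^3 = (-h + p)*(h + p)^2*(h*p + 1)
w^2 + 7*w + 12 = (w + 3)*(w + 4)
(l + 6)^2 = l^2 + 12*l + 36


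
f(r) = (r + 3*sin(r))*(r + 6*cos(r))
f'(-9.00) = -10.47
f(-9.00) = 148.09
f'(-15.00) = -58.07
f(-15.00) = 331.53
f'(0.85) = 3.45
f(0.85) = 14.93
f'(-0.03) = 23.72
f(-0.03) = -0.72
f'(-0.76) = -3.12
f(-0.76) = -10.15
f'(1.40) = -17.75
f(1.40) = 10.54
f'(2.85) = 2.74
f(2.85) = -10.75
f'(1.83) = -22.63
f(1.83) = 1.38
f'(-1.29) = -27.54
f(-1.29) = -1.56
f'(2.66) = -2.80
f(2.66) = -10.76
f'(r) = (1 - 6*sin(r))*(r + 3*sin(r)) + (r + 6*cos(r))*(3*cos(r) + 1) = -(r + 3*sin(r))*(6*sin(r) - 1) + (r + 6*cos(r))*(3*cos(r) + 1)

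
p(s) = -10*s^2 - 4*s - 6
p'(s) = -20*s - 4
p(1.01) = -20.24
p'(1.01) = -24.20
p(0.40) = -9.20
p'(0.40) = -12.00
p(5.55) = -336.22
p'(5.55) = -115.00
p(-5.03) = -238.89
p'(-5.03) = 96.60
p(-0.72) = -8.30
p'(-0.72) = 10.40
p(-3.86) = -139.56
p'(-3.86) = 73.20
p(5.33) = -311.41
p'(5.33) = -110.60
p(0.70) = -13.70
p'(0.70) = -18.00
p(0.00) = -6.00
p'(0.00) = -4.00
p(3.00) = -108.00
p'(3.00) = -64.00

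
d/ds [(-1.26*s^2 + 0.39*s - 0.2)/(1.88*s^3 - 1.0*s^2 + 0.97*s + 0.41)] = (2.3688*s^4 - 1.4664*s^3 + 0.2958*s^2 - 1.4332*s + 0.3539)/(3.5344*s^6 - 3.76*s^5 + 4.6472*s^4 - 0.3984*s^3 + 0.1209*s^2 + 0.7954*s + 0.1681)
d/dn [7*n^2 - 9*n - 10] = 14*n - 9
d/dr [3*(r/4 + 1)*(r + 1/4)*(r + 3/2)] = 9*r^2/4 + 69*r/8 + 177/32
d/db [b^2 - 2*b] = 2*b - 2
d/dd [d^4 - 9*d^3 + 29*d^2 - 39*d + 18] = 4*d^3 - 27*d^2 + 58*d - 39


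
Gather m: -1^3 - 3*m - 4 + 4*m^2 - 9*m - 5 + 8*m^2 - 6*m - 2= 12*m^2 - 18*m - 12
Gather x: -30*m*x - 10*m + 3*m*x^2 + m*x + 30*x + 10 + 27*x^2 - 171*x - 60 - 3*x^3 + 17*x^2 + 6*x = -10*m - 3*x^3 + x^2*(3*m + 44) + x*(-29*m - 135) - 50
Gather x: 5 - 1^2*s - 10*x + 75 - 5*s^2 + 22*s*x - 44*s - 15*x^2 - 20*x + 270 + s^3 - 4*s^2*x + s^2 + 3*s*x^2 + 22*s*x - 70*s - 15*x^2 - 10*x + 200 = s^3 - 4*s^2 - 115*s + x^2*(3*s - 30) + x*(-4*s^2 + 44*s - 40) + 550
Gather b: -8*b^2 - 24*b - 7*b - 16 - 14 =-8*b^2 - 31*b - 30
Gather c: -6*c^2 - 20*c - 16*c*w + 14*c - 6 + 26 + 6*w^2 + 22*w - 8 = -6*c^2 + c*(-16*w - 6) + 6*w^2 + 22*w + 12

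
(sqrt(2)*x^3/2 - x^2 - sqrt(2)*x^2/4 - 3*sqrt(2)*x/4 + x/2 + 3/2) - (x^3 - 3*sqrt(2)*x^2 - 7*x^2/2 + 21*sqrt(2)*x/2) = -x^3 + sqrt(2)*x^3/2 + 5*x^2/2 + 11*sqrt(2)*x^2/4 - 45*sqrt(2)*x/4 + x/2 + 3/2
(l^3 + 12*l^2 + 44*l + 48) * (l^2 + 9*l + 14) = l^5 + 21*l^4 + 166*l^3 + 612*l^2 + 1048*l + 672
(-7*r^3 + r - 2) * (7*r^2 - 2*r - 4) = -49*r^5 + 14*r^4 + 35*r^3 - 16*r^2 + 8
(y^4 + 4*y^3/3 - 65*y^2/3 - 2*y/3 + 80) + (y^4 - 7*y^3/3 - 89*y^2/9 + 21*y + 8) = 2*y^4 - y^3 - 284*y^2/9 + 61*y/3 + 88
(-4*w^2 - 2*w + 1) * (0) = 0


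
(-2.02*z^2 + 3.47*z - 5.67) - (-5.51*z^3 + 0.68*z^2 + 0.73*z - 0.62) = 5.51*z^3 - 2.7*z^2 + 2.74*z - 5.05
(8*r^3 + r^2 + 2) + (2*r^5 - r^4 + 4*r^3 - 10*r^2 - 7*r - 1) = 2*r^5 - r^4 + 12*r^3 - 9*r^2 - 7*r + 1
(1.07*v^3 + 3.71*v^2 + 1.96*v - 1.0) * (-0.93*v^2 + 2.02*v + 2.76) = -0.9951*v^5 - 1.2889*v^4 + 8.6246*v^3 + 15.1288*v^2 + 3.3896*v - 2.76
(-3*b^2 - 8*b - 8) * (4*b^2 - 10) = -12*b^4 - 32*b^3 - 2*b^2 + 80*b + 80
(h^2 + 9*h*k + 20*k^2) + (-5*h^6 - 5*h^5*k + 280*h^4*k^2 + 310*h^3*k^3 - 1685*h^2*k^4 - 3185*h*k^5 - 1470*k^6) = -5*h^6 - 5*h^5*k + 280*h^4*k^2 + 310*h^3*k^3 - 1685*h^2*k^4 + h^2 - 3185*h*k^5 + 9*h*k - 1470*k^6 + 20*k^2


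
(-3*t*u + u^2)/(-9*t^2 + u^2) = u/(3*t + u)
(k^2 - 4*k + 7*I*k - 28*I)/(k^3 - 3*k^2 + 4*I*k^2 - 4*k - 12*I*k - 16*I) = (k + 7*I)/(k^2 + k*(1 + 4*I) + 4*I)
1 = 1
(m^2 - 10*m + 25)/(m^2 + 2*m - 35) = (m - 5)/(m + 7)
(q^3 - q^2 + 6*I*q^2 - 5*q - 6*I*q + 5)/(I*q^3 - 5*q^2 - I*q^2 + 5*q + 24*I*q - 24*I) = (-I*q^2 + 6*q + 5*I)/(q^2 + 5*I*q + 24)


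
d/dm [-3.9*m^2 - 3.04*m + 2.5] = -7.8*m - 3.04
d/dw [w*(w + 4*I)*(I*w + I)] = 3*I*w^2 + 2*w*(-4 + I) - 4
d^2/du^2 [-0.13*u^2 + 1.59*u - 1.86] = -0.260000000000000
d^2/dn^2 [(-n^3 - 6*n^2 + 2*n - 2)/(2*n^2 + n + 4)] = 18*(3*n^3 + 12*n^2 - 12*n - 10)/(8*n^6 + 12*n^5 + 54*n^4 + 49*n^3 + 108*n^2 + 48*n + 64)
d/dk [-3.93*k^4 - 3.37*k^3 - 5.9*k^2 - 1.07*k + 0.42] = -15.72*k^3 - 10.11*k^2 - 11.8*k - 1.07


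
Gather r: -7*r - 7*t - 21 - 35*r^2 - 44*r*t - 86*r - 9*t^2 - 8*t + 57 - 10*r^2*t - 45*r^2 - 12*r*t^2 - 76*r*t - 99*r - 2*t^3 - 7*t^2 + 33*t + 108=r^2*(-10*t - 80) + r*(-12*t^2 - 120*t - 192) - 2*t^3 - 16*t^2 + 18*t + 144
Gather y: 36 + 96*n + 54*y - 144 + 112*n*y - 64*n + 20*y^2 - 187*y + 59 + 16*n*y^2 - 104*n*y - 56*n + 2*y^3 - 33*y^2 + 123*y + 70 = -24*n + 2*y^3 + y^2*(16*n - 13) + y*(8*n - 10) + 21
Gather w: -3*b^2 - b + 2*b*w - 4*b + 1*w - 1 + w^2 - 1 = -3*b^2 - 5*b + w^2 + w*(2*b + 1) - 2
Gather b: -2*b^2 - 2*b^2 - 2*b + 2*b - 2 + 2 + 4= 4 - 4*b^2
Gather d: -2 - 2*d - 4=-2*d - 6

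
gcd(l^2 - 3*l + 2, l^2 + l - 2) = l - 1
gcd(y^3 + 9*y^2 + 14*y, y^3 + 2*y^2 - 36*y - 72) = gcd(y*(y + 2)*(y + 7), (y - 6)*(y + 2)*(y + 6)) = y + 2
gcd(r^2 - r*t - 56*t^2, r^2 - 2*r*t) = 1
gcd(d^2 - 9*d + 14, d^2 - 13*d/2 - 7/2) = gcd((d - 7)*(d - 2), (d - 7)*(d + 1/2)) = d - 7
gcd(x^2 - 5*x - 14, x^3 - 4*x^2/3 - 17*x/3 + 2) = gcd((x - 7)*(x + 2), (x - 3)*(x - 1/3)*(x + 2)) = x + 2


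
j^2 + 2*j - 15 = (j - 3)*(j + 5)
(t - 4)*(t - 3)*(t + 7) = t^3 - 37*t + 84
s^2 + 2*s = s*(s + 2)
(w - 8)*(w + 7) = w^2 - w - 56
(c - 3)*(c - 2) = c^2 - 5*c + 6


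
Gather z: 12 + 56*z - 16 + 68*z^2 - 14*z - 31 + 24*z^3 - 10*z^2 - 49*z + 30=24*z^3 + 58*z^2 - 7*z - 5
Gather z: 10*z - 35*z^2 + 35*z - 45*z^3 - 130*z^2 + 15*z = -45*z^3 - 165*z^2 + 60*z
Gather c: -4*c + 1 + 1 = 2 - 4*c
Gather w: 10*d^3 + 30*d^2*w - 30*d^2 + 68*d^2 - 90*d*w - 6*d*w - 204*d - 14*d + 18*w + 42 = 10*d^3 + 38*d^2 - 218*d + w*(30*d^2 - 96*d + 18) + 42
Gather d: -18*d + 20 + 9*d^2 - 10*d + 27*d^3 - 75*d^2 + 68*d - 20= 27*d^3 - 66*d^2 + 40*d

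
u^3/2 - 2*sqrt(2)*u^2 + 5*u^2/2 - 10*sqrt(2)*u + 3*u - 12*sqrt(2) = (u/2 + 1)*(u + 3)*(u - 4*sqrt(2))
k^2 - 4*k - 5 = (k - 5)*(k + 1)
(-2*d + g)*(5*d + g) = -10*d^2 + 3*d*g + g^2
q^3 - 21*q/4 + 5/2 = (q - 2)*(q - 1/2)*(q + 5/2)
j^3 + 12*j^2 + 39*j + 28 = (j + 1)*(j + 4)*(j + 7)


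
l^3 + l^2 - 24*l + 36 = (l - 3)*(l - 2)*(l + 6)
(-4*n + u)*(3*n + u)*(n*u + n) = -12*n^3*u - 12*n^3 - n^2*u^2 - n^2*u + n*u^3 + n*u^2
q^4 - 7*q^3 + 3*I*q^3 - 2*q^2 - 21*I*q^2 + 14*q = q*(q - 7)*(q + I)*(q + 2*I)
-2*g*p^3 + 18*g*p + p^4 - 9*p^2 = p*(-2*g + p)*(p - 3)*(p + 3)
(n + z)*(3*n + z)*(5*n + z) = 15*n^3 + 23*n^2*z + 9*n*z^2 + z^3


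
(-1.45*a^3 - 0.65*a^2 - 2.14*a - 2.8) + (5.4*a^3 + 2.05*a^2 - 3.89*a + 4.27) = 3.95*a^3 + 1.4*a^2 - 6.03*a + 1.47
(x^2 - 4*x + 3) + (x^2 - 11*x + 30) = 2*x^2 - 15*x + 33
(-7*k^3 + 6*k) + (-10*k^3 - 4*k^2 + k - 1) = -17*k^3 - 4*k^2 + 7*k - 1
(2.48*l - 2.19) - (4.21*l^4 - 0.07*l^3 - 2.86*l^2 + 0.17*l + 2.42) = -4.21*l^4 + 0.07*l^3 + 2.86*l^2 + 2.31*l - 4.61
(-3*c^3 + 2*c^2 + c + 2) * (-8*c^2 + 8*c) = 24*c^5 - 40*c^4 + 8*c^3 - 8*c^2 + 16*c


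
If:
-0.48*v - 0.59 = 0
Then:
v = -1.23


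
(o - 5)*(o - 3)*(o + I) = o^3 - 8*o^2 + I*o^2 + 15*o - 8*I*o + 15*I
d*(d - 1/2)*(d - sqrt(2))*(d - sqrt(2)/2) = d^4 - 3*sqrt(2)*d^3/2 - d^3/2 + d^2 + 3*sqrt(2)*d^2/4 - d/2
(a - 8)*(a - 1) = a^2 - 9*a + 8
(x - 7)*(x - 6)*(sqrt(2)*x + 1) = sqrt(2)*x^3 - 13*sqrt(2)*x^2 + x^2 - 13*x + 42*sqrt(2)*x + 42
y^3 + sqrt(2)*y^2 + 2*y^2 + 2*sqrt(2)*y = y*(y + 2)*(y + sqrt(2))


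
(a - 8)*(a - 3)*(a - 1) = a^3 - 12*a^2 + 35*a - 24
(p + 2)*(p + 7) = p^2 + 9*p + 14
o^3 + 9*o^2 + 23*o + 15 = (o + 1)*(o + 3)*(o + 5)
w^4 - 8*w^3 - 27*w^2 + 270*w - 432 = (w - 8)*(w - 3)^2*(w + 6)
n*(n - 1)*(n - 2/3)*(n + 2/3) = n^4 - n^3 - 4*n^2/9 + 4*n/9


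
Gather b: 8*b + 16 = 8*b + 16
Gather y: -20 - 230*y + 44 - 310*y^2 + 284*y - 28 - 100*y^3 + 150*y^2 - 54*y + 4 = -100*y^3 - 160*y^2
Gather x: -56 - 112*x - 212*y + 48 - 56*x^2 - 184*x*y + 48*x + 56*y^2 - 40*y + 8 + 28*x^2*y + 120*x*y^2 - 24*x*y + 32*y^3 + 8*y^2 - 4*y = x^2*(28*y - 56) + x*(120*y^2 - 208*y - 64) + 32*y^3 + 64*y^2 - 256*y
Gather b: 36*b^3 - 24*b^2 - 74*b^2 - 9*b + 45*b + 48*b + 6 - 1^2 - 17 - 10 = 36*b^3 - 98*b^2 + 84*b - 22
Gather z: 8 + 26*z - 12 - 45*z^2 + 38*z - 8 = -45*z^2 + 64*z - 12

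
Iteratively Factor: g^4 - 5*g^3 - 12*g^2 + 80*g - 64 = (g - 4)*(g^3 - g^2 - 16*g + 16) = (g - 4)^2*(g^2 + 3*g - 4) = (g - 4)^2*(g + 4)*(g - 1)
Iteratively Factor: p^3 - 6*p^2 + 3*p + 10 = (p - 2)*(p^2 - 4*p - 5) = (p - 5)*(p - 2)*(p + 1)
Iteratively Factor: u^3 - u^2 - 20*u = (u + 4)*(u^2 - 5*u) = (u - 5)*(u + 4)*(u)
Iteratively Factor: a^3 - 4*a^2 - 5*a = (a + 1)*(a^2 - 5*a) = a*(a + 1)*(a - 5)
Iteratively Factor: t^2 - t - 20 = (t + 4)*(t - 5)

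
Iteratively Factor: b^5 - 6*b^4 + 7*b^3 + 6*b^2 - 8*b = (b)*(b^4 - 6*b^3 + 7*b^2 + 6*b - 8) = b*(b - 2)*(b^3 - 4*b^2 - b + 4) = b*(b - 4)*(b - 2)*(b^2 - 1) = b*(b - 4)*(b - 2)*(b - 1)*(b + 1)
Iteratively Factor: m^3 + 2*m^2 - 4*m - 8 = (m + 2)*(m^2 - 4) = (m + 2)^2*(m - 2)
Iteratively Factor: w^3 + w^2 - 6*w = (w + 3)*(w^2 - 2*w) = (w - 2)*(w + 3)*(w)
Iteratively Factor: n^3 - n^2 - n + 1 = (n + 1)*(n^2 - 2*n + 1) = (n - 1)*(n + 1)*(n - 1)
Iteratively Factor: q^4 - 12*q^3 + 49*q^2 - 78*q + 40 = (q - 2)*(q^3 - 10*q^2 + 29*q - 20) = (q - 5)*(q - 2)*(q^2 - 5*q + 4) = (q - 5)*(q - 4)*(q - 2)*(q - 1)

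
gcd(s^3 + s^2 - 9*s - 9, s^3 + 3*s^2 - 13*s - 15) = s^2 - 2*s - 3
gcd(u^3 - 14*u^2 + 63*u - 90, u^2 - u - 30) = u - 6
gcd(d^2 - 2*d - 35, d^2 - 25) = d + 5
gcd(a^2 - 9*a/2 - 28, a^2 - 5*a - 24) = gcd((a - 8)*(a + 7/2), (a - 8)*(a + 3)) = a - 8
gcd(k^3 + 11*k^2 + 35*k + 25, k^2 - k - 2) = k + 1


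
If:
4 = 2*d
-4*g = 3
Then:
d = 2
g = -3/4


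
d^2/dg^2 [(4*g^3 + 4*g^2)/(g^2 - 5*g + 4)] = 16*(13*g^3 - 36*g^2 + 24*g + 8)/(g^6 - 15*g^5 + 87*g^4 - 245*g^3 + 348*g^2 - 240*g + 64)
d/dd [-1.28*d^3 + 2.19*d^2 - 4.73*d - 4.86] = -3.84*d^2 + 4.38*d - 4.73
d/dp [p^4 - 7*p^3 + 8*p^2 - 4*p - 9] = 4*p^3 - 21*p^2 + 16*p - 4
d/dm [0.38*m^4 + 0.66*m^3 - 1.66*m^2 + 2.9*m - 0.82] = 1.52*m^3 + 1.98*m^2 - 3.32*m + 2.9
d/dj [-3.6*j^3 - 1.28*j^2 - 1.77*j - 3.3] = -10.8*j^2 - 2.56*j - 1.77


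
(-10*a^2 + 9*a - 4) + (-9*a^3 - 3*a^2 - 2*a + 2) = -9*a^3 - 13*a^2 + 7*a - 2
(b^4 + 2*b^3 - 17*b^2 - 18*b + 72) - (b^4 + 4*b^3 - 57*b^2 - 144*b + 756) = -2*b^3 + 40*b^2 + 126*b - 684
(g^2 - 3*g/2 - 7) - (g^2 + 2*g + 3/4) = -7*g/2 - 31/4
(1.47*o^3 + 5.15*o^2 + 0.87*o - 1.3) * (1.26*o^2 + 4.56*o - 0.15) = 1.8522*o^5 + 13.1922*o^4 + 24.3597*o^3 + 1.5567*o^2 - 6.0585*o + 0.195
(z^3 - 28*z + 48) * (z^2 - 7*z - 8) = z^5 - 7*z^4 - 36*z^3 + 244*z^2 - 112*z - 384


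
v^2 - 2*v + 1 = (v - 1)^2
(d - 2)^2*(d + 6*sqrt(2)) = d^3 - 4*d^2 + 6*sqrt(2)*d^2 - 24*sqrt(2)*d + 4*d + 24*sqrt(2)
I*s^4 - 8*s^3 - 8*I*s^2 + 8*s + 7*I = (s + 1)*(s + I)*(s + 7*I)*(I*s - I)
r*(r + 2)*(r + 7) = r^3 + 9*r^2 + 14*r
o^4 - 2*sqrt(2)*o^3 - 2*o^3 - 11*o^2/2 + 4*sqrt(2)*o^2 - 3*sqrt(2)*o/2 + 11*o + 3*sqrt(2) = (o - 2)*(o - 3*sqrt(2))*(o + sqrt(2)/2)^2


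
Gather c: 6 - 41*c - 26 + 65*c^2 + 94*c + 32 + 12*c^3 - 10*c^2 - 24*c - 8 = 12*c^3 + 55*c^2 + 29*c + 4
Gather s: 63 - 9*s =63 - 9*s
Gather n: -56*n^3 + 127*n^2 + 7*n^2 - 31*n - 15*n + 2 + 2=-56*n^3 + 134*n^2 - 46*n + 4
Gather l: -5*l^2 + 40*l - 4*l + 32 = -5*l^2 + 36*l + 32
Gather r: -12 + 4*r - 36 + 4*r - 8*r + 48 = 0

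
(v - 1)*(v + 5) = v^2 + 4*v - 5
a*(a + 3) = a^2 + 3*a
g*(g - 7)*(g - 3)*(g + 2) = g^4 - 8*g^3 + g^2 + 42*g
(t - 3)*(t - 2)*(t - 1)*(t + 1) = t^4 - 5*t^3 + 5*t^2 + 5*t - 6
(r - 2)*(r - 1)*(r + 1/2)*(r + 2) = r^4 - r^3/2 - 9*r^2/2 + 2*r + 2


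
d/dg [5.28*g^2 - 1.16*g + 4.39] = 10.56*g - 1.16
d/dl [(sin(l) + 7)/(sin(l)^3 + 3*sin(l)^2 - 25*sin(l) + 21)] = 2*(2 - sin(l))*cos(l)/((sin(l) - 3)^2*(sin(l) - 1)^2)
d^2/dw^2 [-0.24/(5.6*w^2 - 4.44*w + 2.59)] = (15.0528*w^2 - 11.93472*w - 0.24*(11.2*w - 4.44)*(22.4*w - 8.88) + 6.96192)/(5.6*w^2 - 4.44*w + 2.59)^3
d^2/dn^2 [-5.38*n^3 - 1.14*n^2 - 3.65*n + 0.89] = -32.28*n - 2.28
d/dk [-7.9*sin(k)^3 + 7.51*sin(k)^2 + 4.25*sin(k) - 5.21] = (-23.7*sin(k)^2 + 15.02*sin(k) + 4.25)*cos(k)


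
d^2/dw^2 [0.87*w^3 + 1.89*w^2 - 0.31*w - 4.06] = 5.22*w + 3.78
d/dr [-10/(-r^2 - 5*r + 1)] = 10*(-2*r - 5)/(r^2 + 5*r - 1)^2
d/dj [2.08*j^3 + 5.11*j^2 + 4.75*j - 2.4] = 6.24*j^2 + 10.22*j + 4.75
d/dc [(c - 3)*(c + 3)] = 2*c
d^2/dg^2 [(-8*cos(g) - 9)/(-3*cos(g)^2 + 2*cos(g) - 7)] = 4*(324*(1 - cos(2*g))^2*cos(g) + 186*(1 - cos(2*g))^2 + 1657*cos(g) - 350*cos(2*g) - 369*cos(3*g) - 72*cos(5*g) - 930)/(4*cos(g) - 3*cos(2*g) - 17)^3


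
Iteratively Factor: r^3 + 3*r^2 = (r + 3)*(r^2) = r*(r + 3)*(r)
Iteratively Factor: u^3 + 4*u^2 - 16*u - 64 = (u - 4)*(u^2 + 8*u + 16) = (u - 4)*(u + 4)*(u + 4)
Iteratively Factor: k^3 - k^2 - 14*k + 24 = (k - 3)*(k^2 + 2*k - 8) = (k - 3)*(k + 4)*(k - 2)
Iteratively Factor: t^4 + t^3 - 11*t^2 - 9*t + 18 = (t - 3)*(t^3 + 4*t^2 + t - 6) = (t - 3)*(t + 2)*(t^2 + 2*t - 3) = (t - 3)*(t + 2)*(t + 3)*(t - 1)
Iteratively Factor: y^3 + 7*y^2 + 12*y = (y)*(y^2 + 7*y + 12) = y*(y + 3)*(y + 4)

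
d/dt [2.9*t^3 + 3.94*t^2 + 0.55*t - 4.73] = 8.7*t^2 + 7.88*t + 0.55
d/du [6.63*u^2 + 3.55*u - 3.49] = 13.26*u + 3.55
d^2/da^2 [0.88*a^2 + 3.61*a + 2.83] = 1.76000000000000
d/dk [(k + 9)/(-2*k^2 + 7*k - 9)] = (-2*k^2 + 7*k + (k + 9)*(4*k - 7) - 9)/(2*k^2 - 7*k + 9)^2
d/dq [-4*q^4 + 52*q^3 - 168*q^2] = 4*q*(-4*q^2 + 39*q - 84)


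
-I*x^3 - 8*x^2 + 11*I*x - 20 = (x - 5*I)*(x - 4*I)*(-I*x + 1)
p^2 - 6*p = p*(p - 6)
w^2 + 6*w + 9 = (w + 3)^2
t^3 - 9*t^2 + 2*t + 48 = (t - 8)*(t - 3)*(t + 2)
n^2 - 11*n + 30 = (n - 6)*(n - 5)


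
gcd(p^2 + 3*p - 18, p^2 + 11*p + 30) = p + 6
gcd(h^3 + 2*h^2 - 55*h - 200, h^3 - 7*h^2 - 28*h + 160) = h^2 - 3*h - 40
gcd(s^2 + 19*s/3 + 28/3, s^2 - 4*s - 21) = 1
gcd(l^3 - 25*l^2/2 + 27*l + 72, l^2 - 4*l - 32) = l - 8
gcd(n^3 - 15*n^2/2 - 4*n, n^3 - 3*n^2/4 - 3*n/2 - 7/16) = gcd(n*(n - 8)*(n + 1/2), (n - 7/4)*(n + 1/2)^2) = n + 1/2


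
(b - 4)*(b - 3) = b^2 - 7*b + 12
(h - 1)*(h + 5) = h^2 + 4*h - 5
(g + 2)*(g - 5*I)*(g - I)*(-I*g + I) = -I*g^4 - 6*g^3 - I*g^3 - 6*g^2 + 7*I*g^2 + 12*g + 5*I*g - 10*I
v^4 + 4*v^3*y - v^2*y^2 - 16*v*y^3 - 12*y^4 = (v - 2*y)*(v + y)*(v + 2*y)*(v + 3*y)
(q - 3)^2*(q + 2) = q^3 - 4*q^2 - 3*q + 18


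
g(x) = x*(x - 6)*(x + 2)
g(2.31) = -36.74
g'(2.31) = -14.47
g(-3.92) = -74.66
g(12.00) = 1008.00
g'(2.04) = -15.84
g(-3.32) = -40.84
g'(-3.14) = 42.70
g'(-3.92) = 65.46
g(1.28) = -19.82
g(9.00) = 297.00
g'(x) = x*(x - 6) + x*(x + 2) + (x - 6)*(x + 2) = 3*x^2 - 8*x - 12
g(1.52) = -23.97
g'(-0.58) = -6.35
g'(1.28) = -17.32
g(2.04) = -32.64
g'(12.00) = 324.00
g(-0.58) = 5.42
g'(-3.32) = 47.63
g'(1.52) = -17.23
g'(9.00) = 159.00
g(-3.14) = -32.72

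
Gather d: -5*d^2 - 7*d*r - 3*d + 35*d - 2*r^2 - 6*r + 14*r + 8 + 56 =-5*d^2 + d*(32 - 7*r) - 2*r^2 + 8*r + 64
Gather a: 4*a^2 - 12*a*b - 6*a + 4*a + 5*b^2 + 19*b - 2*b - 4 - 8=4*a^2 + a*(-12*b - 2) + 5*b^2 + 17*b - 12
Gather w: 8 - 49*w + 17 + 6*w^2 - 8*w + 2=6*w^2 - 57*w + 27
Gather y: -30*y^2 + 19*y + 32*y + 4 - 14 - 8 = -30*y^2 + 51*y - 18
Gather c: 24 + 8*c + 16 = 8*c + 40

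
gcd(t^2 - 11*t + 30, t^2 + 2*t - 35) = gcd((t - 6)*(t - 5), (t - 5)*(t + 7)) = t - 5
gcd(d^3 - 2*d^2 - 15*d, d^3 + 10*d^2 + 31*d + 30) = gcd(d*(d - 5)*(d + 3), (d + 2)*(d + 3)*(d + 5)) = d + 3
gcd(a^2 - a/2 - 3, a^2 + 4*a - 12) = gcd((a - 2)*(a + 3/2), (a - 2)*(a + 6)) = a - 2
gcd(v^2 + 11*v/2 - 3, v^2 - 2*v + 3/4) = v - 1/2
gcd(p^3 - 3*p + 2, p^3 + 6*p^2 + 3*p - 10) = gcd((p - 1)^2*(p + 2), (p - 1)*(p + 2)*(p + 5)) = p^2 + p - 2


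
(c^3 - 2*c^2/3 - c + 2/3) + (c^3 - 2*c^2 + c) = 2*c^3 - 8*c^2/3 + 2/3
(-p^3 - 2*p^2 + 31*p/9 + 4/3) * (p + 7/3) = -p^4 - 13*p^3/3 - 11*p^2/9 + 253*p/27 + 28/9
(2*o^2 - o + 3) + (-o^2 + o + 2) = o^2 + 5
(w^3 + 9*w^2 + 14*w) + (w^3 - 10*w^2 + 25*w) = 2*w^3 - w^2 + 39*w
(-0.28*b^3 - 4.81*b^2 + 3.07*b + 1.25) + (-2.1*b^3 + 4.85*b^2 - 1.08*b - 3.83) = -2.38*b^3 + 0.04*b^2 + 1.99*b - 2.58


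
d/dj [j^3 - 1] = 3*j^2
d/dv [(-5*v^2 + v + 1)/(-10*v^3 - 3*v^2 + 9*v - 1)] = 2*(-25*v^4 + 10*v^3 - 6*v^2 + 8*v - 5)/(100*v^6 + 60*v^5 - 171*v^4 - 34*v^3 + 87*v^2 - 18*v + 1)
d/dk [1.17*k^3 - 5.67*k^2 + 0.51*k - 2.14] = 3.51*k^2 - 11.34*k + 0.51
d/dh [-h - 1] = -1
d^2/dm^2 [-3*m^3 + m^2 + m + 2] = 2 - 18*m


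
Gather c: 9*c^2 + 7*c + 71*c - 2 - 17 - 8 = 9*c^2 + 78*c - 27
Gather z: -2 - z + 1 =-z - 1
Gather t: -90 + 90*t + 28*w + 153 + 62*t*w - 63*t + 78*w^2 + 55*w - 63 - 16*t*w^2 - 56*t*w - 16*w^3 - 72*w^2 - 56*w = t*(-16*w^2 + 6*w + 27) - 16*w^3 + 6*w^2 + 27*w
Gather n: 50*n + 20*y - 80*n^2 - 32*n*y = -80*n^2 + n*(50 - 32*y) + 20*y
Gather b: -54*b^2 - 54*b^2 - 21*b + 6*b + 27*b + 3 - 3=-108*b^2 + 12*b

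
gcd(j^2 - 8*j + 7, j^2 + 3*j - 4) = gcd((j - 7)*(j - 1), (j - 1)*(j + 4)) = j - 1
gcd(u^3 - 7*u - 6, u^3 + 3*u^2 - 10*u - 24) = u^2 - u - 6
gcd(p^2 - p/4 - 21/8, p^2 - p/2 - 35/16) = p - 7/4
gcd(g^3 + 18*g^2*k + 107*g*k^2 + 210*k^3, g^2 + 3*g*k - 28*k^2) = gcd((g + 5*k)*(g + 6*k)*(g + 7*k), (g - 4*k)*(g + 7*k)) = g + 7*k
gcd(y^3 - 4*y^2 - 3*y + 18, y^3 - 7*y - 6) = y^2 - y - 6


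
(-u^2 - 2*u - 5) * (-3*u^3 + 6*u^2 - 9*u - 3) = 3*u^5 + 12*u^3 - 9*u^2 + 51*u + 15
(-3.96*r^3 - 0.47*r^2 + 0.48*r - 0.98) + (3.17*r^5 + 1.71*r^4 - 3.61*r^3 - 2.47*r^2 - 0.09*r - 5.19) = 3.17*r^5 + 1.71*r^4 - 7.57*r^3 - 2.94*r^2 + 0.39*r - 6.17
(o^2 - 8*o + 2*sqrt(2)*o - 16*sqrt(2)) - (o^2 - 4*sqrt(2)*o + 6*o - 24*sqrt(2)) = -14*o + 6*sqrt(2)*o + 8*sqrt(2)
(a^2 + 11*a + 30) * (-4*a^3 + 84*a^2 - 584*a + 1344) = -4*a^5 + 40*a^4 + 220*a^3 - 2560*a^2 - 2736*a + 40320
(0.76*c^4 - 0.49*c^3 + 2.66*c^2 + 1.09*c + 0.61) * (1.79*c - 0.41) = 1.3604*c^5 - 1.1887*c^4 + 4.9623*c^3 + 0.8605*c^2 + 0.645*c - 0.2501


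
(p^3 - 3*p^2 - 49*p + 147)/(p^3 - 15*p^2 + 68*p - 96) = (p^2 - 49)/(p^2 - 12*p + 32)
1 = 1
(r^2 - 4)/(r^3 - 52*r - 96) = (r - 2)/(r^2 - 2*r - 48)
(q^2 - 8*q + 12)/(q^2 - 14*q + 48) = (q - 2)/(q - 8)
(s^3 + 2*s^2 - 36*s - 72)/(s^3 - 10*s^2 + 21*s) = (s^3 + 2*s^2 - 36*s - 72)/(s*(s^2 - 10*s + 21))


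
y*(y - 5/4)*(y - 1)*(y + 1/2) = y^4 - 7*y^3/4 + y^2/8 + 5*y/8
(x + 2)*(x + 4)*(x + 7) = x^3 + 13*x^2 + 50*x + 56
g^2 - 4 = (g - 2)*(g + 2)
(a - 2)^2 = a^2 - 4*a + 4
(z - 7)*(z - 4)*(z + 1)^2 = z^4 - 9*z^3 + 7*z^2 + 45*z + 28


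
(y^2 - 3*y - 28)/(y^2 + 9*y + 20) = (y - 7)/(y + 5)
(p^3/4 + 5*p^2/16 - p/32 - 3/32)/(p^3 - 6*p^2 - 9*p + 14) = (8*p^3 + 10*p^2 - p - 3)/(32*(p^3 - 6*p^2 - 9*p + 14))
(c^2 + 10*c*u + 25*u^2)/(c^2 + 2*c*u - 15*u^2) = (-c - 5*u)/(-c + 3*u)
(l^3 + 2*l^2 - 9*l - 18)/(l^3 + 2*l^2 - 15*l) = (l^2 + 5*l + 6)/(l*(l + 5))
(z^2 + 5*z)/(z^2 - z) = (z + 5)/(z - 1)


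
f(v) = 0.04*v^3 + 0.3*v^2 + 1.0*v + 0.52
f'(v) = 0.12*v^2 + 0.6*v + 1.0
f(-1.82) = -0.55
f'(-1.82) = 0.31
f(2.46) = 5.39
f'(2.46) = 3.20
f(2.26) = 4.77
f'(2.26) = 2.97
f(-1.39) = -0.40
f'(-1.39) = 0.40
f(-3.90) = -1.19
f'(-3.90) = 0.49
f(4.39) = 14.08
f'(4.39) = 5.95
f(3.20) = 8.10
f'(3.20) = 4.15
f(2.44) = 5.33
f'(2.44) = 3.18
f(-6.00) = -3.32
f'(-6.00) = 1.72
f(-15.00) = -81.98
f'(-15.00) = 19.00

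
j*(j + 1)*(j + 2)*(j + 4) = j^4 + 7*j^3 + 14*j^2 + 8*j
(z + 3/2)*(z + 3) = z^2 + 9*z/2 + 9/2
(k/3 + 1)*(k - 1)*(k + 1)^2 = k^4/3 + 4*k^3/3 + 2*k^2/3 - 4*k/3 - 1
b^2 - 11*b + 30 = (b - 6)*(b - 5)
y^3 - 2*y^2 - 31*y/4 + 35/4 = (y - 7/2)*(y - 1)*(y + 5/2)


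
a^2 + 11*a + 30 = (a + 5)*(a + 6)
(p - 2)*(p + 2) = p^2 - 4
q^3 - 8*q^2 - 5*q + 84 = (q - 7)*(q - 4)*(q + 3)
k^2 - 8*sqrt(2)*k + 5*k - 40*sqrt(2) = (k + 5)*(k - 8*sqrt(2))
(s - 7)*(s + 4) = s^2 - 3*s - 28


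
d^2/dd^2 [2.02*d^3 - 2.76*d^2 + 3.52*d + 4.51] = 12.12*d - 5.52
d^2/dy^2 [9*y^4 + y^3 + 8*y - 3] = 6*y*(18*y + 1)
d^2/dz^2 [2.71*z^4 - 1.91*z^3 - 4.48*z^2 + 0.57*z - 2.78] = 32.52*z^2 - 11.46*z - 8.96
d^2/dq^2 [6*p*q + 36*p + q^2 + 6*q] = 2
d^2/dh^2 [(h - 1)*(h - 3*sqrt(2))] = 2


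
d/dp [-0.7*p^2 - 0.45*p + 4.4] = -1.4*p - 0.45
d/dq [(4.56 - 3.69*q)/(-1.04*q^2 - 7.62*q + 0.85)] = (-3.8376*q^2 + 9.4848*q + 31.6107)/(1.0816*q^4 + 15.8496*q^3 + 56.2964*q^2 - 12.954*q + 0.7225)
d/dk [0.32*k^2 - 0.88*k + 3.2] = 0.64*k - 0.88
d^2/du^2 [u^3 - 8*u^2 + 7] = 6*u - 16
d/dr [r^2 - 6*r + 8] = 2*r - 6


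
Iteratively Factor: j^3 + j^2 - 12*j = (j - 3)*(j^2 + 4*j) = j*(j - 3)*(j + 4)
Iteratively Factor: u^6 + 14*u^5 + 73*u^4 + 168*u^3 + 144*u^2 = (u)*(u^5 + 14*u^4 + 73*u^3 + 168*u^2 + 144*u) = u*(u + 4)*(u^4 + 10*u^3 + 33*u^2 + 36*u) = u*(u + 4)^2*(u^3 + 6*u^2 + 9*u) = u^2*(u + 4)^2*(u^2 + 6*u + 9) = u^2*(u + 3)*(u + 4)^2*(u + 3)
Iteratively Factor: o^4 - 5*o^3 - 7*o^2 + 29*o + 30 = (o + 1)*(o^3 - 6*o^2 - o + 30) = (o + 1)*(o + 2)*(o^2 - 8*o + 15) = (o - 3)*(o + 1)*(o + 2)*(o - 5)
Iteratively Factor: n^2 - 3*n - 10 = (n - 5)*(n + 2)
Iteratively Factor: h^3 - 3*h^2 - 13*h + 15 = (h + 3)*(h^2 - 6*h + 5) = (h - 1)*(h + 3)*(h - 5)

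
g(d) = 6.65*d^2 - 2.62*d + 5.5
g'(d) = 13.3*d - 2.62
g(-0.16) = 6.09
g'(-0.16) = -4.75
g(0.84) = 7.99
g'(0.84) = 8.55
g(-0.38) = 7.46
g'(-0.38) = -7.67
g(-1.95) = 35.90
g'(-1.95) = -28.56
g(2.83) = 51.34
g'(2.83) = 35.02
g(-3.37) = 89.85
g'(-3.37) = -47.44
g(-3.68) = 105.20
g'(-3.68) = -51.56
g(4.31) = 117.74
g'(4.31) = 54.70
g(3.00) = 57.49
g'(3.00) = 37.28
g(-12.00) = 994.54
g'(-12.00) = -162.22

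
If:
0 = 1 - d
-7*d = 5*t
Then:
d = 1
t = -7/5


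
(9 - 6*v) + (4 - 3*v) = 13 - 9*v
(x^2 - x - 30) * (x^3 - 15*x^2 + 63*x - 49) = x^5 - 16*x^4 + 48*x^3 + 338*x^2 - 1841*x + 1470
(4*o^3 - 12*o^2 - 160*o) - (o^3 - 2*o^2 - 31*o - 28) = 3*o^3 - 10*o^2 - 129*o + 28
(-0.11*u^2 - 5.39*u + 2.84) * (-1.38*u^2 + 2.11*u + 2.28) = 0.1518*u^4 + 7.2061*u^3 - 15.5429*u^2 - 6.2968*u + 6.4752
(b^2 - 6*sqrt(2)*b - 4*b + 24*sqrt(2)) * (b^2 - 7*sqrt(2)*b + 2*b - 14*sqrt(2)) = b^4 - 13*sqrt(2)*b^3 - 2*b^3 + 26*sqrt(2)*b^2 + 76*b^2 - 168*b + 104*sqrt(2)*b - 672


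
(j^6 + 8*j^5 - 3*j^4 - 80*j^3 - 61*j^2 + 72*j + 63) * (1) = j^6 + 8*j^5 - 3*j^4 - 80*j^3 - 61*j^2 + 72*j + 63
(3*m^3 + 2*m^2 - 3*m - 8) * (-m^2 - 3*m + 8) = -3*m^5 - 11*m^4 + 21*m^3 + 33*m^2 - 64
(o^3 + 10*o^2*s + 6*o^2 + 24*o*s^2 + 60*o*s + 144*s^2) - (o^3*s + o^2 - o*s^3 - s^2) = -o^3*s + o^3 + 10*o^2*s + 5*o^2 + o*s^3 + 24*o*s^2 + 60*o*s + 145*s^2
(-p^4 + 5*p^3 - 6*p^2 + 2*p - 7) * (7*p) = -7*p^5 + 35*p^4 - 42*p^3 + 14*p^2 - 49*p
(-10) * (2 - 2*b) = 20*b - 20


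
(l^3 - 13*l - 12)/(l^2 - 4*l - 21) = (l^2 - 3*l - 4)/(l - 7)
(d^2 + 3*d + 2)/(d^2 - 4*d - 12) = (d + 1)/(d - 6)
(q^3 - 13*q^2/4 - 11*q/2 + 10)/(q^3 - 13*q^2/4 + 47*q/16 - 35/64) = 16*(q^2 - 2*q - 8)/(16*q^2 - 32*q + 7)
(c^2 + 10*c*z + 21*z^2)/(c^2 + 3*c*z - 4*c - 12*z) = (c + 7*z)/(c - 4)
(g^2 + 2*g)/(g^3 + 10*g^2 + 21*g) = (g + 2)/(g^2 + 10*g + 21)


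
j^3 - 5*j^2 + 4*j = j*(j - 4)*(j - 1)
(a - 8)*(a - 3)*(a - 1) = a^3 - 12*a^2 + 35*a - 24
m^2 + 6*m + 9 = (m + 3)^2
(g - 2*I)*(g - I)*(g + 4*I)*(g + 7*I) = g^4 + 8*I*g^3 + 3*g^2 + 62*I*g + 56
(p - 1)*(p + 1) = p^2 - 1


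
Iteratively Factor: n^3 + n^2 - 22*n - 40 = (n - 5)*(n^2 + 6*n + 8) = (n - 5)*(n + 2)*(n + 4)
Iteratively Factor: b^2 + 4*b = (b + 4)*(b)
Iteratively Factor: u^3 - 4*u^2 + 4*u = (u - 2)*(u^2 - 2*u) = u*(u - 2)*(u - 2)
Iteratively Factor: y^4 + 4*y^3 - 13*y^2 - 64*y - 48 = (y + 3)*(y^3 + y^2 - 16*y - 16) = (y + 1)*(y + 3)*(y^2 - 16) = (y + 1)*(y + 3)*(y + 4)*(y - 4)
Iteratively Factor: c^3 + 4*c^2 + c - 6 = (c + 2)*(c^2 + 2*c - 3) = (c - 1)*(c + 2)*(c + 3)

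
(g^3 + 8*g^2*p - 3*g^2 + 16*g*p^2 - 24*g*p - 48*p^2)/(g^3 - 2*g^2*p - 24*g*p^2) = (-g^2 - 4*g*p + 3*g + 12*p)/(g*(-g + 6*p))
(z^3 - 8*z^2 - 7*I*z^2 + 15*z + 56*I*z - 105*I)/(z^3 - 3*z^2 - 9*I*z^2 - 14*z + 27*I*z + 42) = (z - 5)/(z - 2*I)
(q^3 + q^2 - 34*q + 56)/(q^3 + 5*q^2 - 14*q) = (q - 4)/q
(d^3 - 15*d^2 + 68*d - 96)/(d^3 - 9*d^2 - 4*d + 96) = (d - 3)/(d + 3)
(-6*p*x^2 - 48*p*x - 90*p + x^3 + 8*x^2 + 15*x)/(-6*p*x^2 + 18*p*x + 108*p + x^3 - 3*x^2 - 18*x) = (x + 5)/(x - 6)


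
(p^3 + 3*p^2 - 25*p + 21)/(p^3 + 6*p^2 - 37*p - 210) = (p^2 - 4*p + 3)/(p^2 - p - 30)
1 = 1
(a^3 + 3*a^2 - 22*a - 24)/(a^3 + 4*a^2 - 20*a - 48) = (a + 1)/(a + 2)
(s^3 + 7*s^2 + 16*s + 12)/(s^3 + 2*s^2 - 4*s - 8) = (s + 3)/(s - 2)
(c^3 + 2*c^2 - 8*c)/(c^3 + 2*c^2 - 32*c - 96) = c*(c - 2)/(c^2 - 2*c - 24)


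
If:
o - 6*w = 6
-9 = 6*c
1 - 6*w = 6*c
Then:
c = -3/2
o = 16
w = 5/3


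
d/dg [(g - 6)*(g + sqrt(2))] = 2*g - 6 + sqrt(2)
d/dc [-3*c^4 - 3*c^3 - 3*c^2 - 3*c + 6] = -12*c^3 - 9*c^2 - 6*c - 3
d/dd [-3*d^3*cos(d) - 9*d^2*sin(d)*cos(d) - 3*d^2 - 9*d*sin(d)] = 3*d^3*sin(d) - 9*d^2*cos(d) - 9*d^2*cos(2*d) - 9*d*sin(2*d) - 9*d*cos(d) - 6*d - 9*sin(d)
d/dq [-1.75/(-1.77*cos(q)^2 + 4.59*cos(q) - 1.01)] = (6.195*cos(q) - 8.0325)*sin(q)/(1.77*cos(q)^2 - 4.59*cos(q) + 1.01)^2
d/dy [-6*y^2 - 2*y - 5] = -12*y - 2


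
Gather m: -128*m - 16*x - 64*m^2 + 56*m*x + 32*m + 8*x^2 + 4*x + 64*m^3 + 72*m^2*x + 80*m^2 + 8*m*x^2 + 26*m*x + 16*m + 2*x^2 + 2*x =64*m^3 + m^2*(72*x + 16) + m*(8*x^2 + 82*x - 80) + 10*x^2 - 10*x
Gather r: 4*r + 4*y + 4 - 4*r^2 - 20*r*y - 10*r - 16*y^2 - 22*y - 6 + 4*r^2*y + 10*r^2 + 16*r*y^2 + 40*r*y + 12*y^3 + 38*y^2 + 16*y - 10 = r^2*(4*y + 6) + r*(16*y^2 + 20*y - 6) + 12*y^3 + 22*y^2 - 2*y - 12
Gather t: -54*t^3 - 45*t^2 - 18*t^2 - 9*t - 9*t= -54*t^3 - 63*t^2 - 18*t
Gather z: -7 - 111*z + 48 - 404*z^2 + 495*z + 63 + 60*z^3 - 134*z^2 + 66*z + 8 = 60*z^3 - 538*z^2 + 450*z + 112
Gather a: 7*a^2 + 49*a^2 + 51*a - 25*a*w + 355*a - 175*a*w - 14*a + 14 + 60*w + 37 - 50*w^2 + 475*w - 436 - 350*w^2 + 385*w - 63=56*a^2 + a*(392 - 200*w) - 400*w^2 + 920*w - 448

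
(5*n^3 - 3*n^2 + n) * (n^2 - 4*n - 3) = 5*n^5 - 23*n^4 - 2*n^3 + 5*n^2 - 3*n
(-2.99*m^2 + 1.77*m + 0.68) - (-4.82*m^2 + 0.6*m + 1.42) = 1.83*m^2 + 1.17*m - 0.74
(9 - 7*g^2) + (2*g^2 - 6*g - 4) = -5*g^2 - 6*g + 5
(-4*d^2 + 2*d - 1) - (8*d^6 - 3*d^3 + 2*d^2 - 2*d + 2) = -8*d^6 + 3*d^3 - 6*d^2 + 4*d - 3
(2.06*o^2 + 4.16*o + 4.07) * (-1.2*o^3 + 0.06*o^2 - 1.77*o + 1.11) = -2.472*o^5 - 4.8684*o^4 - 8.2806*o^3 - 4.8324*o^2 - 2.5863*o + 4.5177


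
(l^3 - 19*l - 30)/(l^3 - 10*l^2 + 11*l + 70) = (l + 3)/(l - 7)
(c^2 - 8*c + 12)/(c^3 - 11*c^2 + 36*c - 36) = 1/(c - 3)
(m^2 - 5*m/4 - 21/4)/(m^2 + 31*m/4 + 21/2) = (m - 3)/(m + 6)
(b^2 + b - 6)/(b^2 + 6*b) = (b^2 + b - 6)/(b*(b + 6))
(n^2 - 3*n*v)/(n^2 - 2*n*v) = (n - 3*v)/(n - 2*v)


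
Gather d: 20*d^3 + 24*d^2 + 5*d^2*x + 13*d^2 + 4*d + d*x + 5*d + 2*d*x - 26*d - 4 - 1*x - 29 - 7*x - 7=20*d^3 + d^2*(5*x + 37) + d*(3*x - 17) - 8*x - 40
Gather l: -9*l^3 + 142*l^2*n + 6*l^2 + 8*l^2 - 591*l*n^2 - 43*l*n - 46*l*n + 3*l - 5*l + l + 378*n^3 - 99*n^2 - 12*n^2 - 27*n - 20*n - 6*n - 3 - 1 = -9*l^3 + l^2*(142*n + 14) + l*(-591*n^2 - 89*n - 1) + 378*n^3 - 111*n^2 - 53*n - 4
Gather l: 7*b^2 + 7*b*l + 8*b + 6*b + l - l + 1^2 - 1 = 7*b^2 + 7*b*l + 14*b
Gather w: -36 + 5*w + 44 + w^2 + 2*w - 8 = w^2 + 7*w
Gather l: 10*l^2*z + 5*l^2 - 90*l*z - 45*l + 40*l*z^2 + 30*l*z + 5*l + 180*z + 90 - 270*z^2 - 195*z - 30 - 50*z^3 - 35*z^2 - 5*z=l^2*(10*z + 5) + l*(40*z^2 - 60*z - 40) - 50*z^3 - 305*z^2 - 20*z + 60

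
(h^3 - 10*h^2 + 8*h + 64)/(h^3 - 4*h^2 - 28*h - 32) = (h - 4)/(h + 2)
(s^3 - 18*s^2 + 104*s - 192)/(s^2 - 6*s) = s - 12 + 32/s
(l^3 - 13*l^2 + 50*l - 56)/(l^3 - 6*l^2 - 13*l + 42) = (l - 4)/(l + 3)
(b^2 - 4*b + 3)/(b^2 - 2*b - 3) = (b - 1)/(b + 1)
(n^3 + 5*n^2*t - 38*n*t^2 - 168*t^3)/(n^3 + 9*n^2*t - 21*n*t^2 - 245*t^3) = (-n^2 + 2*n*t + 24*t^2)/(-n^2 - 2*n*t + 35*t^2)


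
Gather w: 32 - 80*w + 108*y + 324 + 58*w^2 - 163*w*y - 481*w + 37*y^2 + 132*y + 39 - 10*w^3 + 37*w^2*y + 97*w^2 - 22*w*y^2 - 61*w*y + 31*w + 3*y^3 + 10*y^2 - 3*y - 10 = -10*w^3 + w^2*(37*y + 155) + w*(-22*y^2 - 224*y - 530) + 3*y^3 + 47*y^2 + 237*y + 385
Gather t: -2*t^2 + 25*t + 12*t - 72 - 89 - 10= -2*t^2 + 37*t - 171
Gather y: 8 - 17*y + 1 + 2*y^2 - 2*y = 2*y^2 - 19*y + 9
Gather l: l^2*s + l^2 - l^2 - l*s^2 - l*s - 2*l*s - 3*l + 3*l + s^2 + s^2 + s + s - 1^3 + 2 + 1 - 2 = l^2*s + l*(-s^2 - 3*s) + 2*s^2 + 2*s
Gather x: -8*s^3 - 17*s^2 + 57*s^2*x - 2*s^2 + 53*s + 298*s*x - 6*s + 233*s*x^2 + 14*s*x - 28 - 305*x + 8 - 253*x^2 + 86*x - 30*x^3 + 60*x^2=-8*s^3 - 19*s^2 + 47*s - 30*x^3 + x^2*(233*s - 193) + x*(57*s^2 + 312*s - 219) - 20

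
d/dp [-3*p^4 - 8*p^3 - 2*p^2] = 4*p*(-3*p^2 - 6*p - 1)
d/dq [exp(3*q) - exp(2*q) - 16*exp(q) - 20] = (3*exp(2*q) - 2*exp(q) - 16)*exp(q)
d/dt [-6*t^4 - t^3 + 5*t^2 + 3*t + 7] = -24*t^3 - 3*t^2 + 10*t + 3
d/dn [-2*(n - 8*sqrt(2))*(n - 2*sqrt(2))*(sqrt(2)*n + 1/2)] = -6*sqrt(2)*n^2 + 78*n - 54*sqrt(2)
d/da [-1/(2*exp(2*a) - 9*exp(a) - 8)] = (4*exp(a) - 9)*exp(a)/(-2*exp(2*a) + 9*exp(a) + 8)^2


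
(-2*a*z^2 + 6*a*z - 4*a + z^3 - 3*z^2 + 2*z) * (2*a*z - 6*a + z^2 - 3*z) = -4*a^2*z^3 + 24*a^2*z^2 - 44*a^2*z + 24*a^2 + z^5 - 6*z^4 + 11*z^3 - 6*z^2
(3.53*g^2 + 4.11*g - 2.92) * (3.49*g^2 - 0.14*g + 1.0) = 12.3197*g^4 + 13.8497*g^3 - 7.2362*g^2 + 4.5188*g - 2.92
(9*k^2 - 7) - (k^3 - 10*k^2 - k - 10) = -k^3 + 19*k^2 + k + 3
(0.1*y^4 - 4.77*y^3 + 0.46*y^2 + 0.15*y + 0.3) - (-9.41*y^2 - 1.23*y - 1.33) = 0.1*y^4 - 4.77*y^3 + 9.87*y^2 + 1.38*y + 1.63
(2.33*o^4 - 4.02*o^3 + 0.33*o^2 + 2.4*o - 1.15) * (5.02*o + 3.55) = 11.6966*o^5 - 11.9089*o^4 - 12.6144*o^3 + 13.2195*o^2 + 2.747*o - 4.0825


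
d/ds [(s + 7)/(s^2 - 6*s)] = (-s^2 - 14*s + 42)/(s^2*(s^2 - 12*s + 36))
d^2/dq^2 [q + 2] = 0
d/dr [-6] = 0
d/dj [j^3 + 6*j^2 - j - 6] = 3*j^2 + 12*j - 1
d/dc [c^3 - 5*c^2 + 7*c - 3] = 3*c^2 - 10*c + 7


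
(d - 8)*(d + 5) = d^2 - 3*d - 40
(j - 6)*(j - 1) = j^2 - 7*j + 6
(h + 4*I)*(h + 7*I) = h^2 + 11*I*h - 28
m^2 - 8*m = m*(m - 8)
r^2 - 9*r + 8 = (r - 8)*(r - 1)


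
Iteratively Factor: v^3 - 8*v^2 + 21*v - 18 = (v - 2)*(v^2 - 6*v + 9) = (v - 3)*(v - 2)*(v - 3)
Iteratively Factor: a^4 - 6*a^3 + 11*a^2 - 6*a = (a)*(a^3 - 6*a^2 + 11*a - 6) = a*(a - 2)*(a^2 - 4*a + 3) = a*(a - 2)*(a - 1)*(a - 3)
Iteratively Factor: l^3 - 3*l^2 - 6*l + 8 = (l - 4)*(l^2 + l - 2) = (l - 4)*(l + 2)*(l - 1)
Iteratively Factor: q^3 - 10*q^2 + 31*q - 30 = (q - 5)*(q^2 - 5*q + 6) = (q - 5)*(q - 2)*(q - 3)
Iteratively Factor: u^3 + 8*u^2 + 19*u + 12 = (u + 3)*(u^2 + 5*u + 4) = (u + 1)*(u + 3)*(u + 4)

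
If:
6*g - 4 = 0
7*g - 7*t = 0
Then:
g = 2/3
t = 2/3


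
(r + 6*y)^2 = r^2 + 12*r*y + 36*y^2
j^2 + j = j*(j + 1)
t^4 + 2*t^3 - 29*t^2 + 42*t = t*(t - 3)*(t - 2)*(t + 7)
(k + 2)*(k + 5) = k^2 + 7*k + 10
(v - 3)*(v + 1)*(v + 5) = v^3 + 3*v^2 - 13*v - 15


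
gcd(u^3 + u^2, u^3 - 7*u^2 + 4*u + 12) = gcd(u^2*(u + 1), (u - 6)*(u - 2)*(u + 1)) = u + 1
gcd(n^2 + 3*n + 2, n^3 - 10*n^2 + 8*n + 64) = n + 2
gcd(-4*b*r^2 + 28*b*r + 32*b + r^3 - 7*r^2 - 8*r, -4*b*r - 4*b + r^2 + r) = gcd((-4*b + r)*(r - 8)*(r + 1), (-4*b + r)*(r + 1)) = -4*b*r - 4*b + r^2 + r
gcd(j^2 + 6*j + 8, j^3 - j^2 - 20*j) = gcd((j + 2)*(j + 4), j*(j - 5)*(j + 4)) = j + 4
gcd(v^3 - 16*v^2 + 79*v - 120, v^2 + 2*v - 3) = 1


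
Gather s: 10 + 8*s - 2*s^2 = -2*s^2 + 8*s + 10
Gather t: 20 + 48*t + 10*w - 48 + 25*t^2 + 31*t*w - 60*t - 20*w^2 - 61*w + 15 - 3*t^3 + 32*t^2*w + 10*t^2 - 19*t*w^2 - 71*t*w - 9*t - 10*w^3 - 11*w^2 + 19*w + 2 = -3*t^3 + t^2*(32*w + 35) + t*(-19*w^2 - 40*w - 21) - 10*w^3 - 31*w^2 - 32*w - 11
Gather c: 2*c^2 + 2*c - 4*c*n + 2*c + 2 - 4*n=2*c^2 + c*(4 - 4*n) - 4*n + 2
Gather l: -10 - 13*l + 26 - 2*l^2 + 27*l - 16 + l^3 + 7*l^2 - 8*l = l^3 + 5*l^2 + 6*l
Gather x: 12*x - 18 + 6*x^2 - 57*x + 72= 6*x^2 - 45*x + 54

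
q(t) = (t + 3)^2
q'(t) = 2*t + 6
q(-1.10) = 3.61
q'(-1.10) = 3.80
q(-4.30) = 1.69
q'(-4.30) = -2.60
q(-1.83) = 1.37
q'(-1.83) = 2.34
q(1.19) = 17.56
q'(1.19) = 8.38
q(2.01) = 25.10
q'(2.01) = 10.02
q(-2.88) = 0.01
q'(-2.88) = 0.24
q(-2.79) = 0.04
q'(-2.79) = 0.42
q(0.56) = 12.67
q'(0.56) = 7.12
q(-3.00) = 0.00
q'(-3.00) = 0.00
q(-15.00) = 144.00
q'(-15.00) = -24.00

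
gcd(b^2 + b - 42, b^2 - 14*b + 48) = b - 6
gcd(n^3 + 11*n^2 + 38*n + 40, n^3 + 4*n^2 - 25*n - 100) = n^2 + 9*n + 20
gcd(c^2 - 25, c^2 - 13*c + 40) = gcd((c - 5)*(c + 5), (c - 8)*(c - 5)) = c - 5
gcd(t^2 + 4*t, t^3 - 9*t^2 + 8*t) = t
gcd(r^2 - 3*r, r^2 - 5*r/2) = r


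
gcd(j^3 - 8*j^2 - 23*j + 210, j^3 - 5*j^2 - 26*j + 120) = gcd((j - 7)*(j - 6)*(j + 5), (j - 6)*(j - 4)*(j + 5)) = j^2 - j - 30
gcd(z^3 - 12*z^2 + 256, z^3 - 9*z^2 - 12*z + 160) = z^2 - 4*z - 32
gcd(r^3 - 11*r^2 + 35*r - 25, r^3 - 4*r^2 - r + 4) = r - 1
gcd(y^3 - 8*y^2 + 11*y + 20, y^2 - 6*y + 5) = y - 5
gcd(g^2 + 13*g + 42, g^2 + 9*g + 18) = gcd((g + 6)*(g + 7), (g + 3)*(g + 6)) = g + 6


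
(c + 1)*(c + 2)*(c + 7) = c^3 + 10*c^2 + 23*c + 14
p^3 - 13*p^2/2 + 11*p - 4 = (p - 4)*(p - 2)*(p - 1/2)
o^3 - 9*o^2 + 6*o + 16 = (o - 8)*(o - 2)*(o + 1)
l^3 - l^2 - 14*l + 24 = (l - 3)*(l - 2)*(l + 4)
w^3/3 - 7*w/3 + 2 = (w/3 + 1)*(w - 2)*(w - 1)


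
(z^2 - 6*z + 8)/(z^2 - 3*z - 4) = (z - 2)/(z + 1)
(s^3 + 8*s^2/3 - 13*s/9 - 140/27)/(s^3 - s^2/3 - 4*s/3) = (s^2 + 4*s + 35/9)/(s*(s + 1))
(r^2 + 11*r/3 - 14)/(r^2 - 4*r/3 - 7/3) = (r + 6)/(r + 1)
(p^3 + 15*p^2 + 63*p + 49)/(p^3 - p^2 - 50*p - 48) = (p^2 + 14*p + 49)/(p^2 - 2*p - 48)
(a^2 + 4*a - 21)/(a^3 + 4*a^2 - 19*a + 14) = (a - 3)/(a^2 - 3*a + 2)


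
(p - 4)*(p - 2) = p^2 - 6*p + 8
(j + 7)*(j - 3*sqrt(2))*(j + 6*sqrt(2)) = j^3 + 3*sqrt(2)*j^2 + 7*j^2 - 36*j + 21*sqrt(2)*j - 252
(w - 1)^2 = w^2 - 2*w + 1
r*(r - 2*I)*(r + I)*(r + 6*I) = r^4 + 5*I*r^3 + 8*r^2 + 12*I*r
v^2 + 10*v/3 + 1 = (v + 1/3)*(v + 3)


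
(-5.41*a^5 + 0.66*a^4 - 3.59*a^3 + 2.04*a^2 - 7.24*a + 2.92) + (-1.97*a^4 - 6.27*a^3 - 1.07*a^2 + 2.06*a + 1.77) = -5.41*a^5 - 1.31*a^4 - 9.86*a^3 + 0.97*a^2 - 5.18*a + 4.69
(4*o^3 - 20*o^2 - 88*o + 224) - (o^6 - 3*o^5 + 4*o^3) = -o^6 + 3*o^5 - 20*o^2 - 88*o + 224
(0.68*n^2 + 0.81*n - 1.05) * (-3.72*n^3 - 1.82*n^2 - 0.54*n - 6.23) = -2.5296*n^5 - 4.2508*n^4 + 2.0646*n^3 - 2.7628*n^2 - 4.4793*n + 6.5415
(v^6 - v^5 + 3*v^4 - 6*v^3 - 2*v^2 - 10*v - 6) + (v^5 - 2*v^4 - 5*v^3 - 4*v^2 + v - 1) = v^6 + v^4 - 11*v^3 - 6*v^2 - 9*v - 7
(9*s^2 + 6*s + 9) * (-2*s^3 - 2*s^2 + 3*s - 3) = -18*s^5 - 30*s^4 - 3*s^3 - 27*s^2 + 9*s - 27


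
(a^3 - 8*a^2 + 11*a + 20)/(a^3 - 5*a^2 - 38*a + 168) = (a^2 - 4*a - 5)/(a^2 - a - 42)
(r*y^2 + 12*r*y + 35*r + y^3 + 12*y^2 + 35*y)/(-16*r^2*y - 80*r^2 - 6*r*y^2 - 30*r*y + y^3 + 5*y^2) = (r*y + 7*r + y^2 + 7*y)/(-16*r^2 - 6*r*y + y^2)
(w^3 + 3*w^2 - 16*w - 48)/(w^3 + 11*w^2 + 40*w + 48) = (w - 4)/(w + 4)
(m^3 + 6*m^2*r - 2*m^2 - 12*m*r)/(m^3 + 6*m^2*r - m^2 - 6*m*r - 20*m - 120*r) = m*(m - 2)/(m^2 - m - 20)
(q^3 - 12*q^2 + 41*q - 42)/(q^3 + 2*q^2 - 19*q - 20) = (q^3 - 12*q^2 + 41*q - 42)/(q^3 + 2*q^2 - 19*q - 20)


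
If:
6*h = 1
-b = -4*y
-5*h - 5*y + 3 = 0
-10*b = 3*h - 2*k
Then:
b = 26/15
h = 1/6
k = 107/12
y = 13/30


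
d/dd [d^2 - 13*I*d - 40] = 2*d - 13*I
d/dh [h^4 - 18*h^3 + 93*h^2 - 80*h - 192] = 4*h^3 - 54*h^2 + 186*h - 80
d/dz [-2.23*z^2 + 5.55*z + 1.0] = 5.55 - 4.46*z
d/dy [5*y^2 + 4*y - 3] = 10*y + 4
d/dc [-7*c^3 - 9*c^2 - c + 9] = -21*c^2 - 18*c - 1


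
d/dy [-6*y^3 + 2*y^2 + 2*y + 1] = -18*y^2 + 4*y + 2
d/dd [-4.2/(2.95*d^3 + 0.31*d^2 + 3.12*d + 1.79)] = (37.17*d^2 + 2.604*d + 13.104)/(2.95*d^3 + 0.31*d^2 + 3.12*d + 1.79)^2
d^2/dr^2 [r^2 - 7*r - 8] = 2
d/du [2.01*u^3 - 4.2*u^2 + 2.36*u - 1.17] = 6.03*u^2 - 8.4*u + 2.36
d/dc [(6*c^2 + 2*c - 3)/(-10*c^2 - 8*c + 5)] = 14*(-2*c^2 - 1)/(100*c^4 + 160*c^3 - 36*c^2 - 80*c + 25)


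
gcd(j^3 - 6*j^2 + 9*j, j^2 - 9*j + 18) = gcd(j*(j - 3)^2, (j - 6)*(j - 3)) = j - 3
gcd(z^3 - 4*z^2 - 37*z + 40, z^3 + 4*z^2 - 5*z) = z^2 + 4*z - 5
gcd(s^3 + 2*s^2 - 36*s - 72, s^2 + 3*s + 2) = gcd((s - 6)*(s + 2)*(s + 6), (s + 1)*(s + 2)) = s + 2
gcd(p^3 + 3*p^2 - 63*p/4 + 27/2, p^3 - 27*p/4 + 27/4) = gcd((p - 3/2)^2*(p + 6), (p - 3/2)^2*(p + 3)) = p^2 - 3*p + 9/4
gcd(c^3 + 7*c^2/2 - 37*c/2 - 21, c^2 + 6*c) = c + 6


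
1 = 1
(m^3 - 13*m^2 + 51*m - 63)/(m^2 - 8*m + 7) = (m^2 - 6*m + 9)/(m - 1)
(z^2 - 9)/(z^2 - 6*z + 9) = (z + 3)/(z - 3)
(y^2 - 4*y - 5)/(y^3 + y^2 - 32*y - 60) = (y^2 - 4*y - 5)/(y^3 + y^2 - 32*y - 60)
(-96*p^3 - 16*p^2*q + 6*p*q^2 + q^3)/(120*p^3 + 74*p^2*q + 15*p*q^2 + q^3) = (-4*p + q)/(5*p + q)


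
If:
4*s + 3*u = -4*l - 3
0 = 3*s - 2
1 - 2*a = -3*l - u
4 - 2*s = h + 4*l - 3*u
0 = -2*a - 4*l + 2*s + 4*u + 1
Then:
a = -17/22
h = 5/33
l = -13/33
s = 2/3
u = -15/11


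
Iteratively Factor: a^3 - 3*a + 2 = (a - 1)*(a^2 + a - 2) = (a - 1)^2*(a + 2)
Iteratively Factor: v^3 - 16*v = (v)*(v^2 - 16) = v*(v - 4)*(v + 4)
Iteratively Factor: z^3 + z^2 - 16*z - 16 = (z + 4)*(z^2 - 3*z - 4) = (z - 4)*(z + 4)*(z + 1)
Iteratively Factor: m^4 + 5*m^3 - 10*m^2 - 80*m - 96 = (m - 4)*(m^3 + 9*m^2 + 26*m + 24) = (m - 4)*(m + 4)*(m^2 + 5*m + 6) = (m - 4)*(m + 2)*(m + 4)*(m + 3)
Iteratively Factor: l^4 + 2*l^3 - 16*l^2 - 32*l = (l + 2)*(l^3 - 16*l) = (l + 2)*(l + 4)*(l^2 - 4*l) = (l - 4)*(l + 2)*(l + 4)*(l)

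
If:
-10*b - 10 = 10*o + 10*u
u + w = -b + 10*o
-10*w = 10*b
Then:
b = -w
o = w/11 - 1/11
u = 10*w/11 - 10/11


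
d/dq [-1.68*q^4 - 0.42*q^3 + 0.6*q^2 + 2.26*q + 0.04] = -6.72*q^3 - 1.26*q^2 + 1.2*q + 2.26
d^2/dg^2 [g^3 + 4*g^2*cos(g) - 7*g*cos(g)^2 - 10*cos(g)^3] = -4*g^2*cos(g) - 16*g*sin(g) + 14*g*cos(2*g) + 6*g + 14*sin(2*g) + 31*cos(g)/2 + 45*cos(3*g)/2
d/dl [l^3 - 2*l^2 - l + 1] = 3*l^2 - 4*l - 1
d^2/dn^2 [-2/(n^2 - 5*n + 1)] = 4*(n^2 - 5*n - (2*n - 5)^2 + 1)/(n^2 - 5*n + 1)^3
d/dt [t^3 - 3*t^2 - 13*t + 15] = 3*t^2 - 6*t - 13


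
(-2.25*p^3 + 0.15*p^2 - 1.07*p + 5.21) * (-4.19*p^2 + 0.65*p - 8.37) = 9.4275*p^5 - 2.091*p^4 + 23.4133*p^3 - 23.7809*p^2 + 12.3424*p - 43.6077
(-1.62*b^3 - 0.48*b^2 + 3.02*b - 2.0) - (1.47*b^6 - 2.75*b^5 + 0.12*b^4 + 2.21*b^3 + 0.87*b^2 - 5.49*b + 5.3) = -1.47*b^6 + 2.75*b^5 - 0.12*b^4 - 3.83*b^3 - 1.35*b^2 + 8.51*b - 7.3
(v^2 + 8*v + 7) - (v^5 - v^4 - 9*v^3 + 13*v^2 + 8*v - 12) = -v^5 + v^4 + 9*v^3 - 12*v^2 + 19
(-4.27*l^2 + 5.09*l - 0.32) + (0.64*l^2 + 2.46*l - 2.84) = -3.63*l^2 + 7.55*l - 3.16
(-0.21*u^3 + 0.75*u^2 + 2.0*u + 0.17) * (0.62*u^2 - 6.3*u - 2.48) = -0.1302*u^5 + 1.788*u^4 - 2.9642*u^3 - 14.3546*u^2 - 6.031*u - 0.4216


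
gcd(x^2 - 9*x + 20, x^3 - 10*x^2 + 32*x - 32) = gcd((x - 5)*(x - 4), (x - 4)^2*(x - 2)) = x - 4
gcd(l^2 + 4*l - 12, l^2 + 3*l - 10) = l - 2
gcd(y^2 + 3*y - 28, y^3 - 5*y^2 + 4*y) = y - 4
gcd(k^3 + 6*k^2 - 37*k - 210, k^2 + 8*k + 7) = k + 7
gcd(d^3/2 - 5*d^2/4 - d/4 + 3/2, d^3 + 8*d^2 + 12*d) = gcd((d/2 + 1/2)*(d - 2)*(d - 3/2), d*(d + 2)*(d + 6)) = 1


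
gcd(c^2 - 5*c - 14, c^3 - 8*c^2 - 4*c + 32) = c + 2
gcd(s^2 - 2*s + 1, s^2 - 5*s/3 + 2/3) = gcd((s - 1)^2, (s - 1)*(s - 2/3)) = s - 1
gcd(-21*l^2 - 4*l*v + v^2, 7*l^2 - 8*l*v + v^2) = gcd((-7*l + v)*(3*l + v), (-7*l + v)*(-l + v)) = -7*l + v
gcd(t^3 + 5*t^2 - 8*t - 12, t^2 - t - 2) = t^2 - t - 2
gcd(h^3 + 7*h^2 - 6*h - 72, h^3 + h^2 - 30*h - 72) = h + 4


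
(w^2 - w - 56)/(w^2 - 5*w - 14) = (-w^2 + w + 56)/(-w^2 + 5*w + 14)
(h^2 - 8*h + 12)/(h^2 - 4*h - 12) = (h - 2)/(h + 2)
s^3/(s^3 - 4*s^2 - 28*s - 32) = s^3/(s^3 - 4*s^2 - 28*s - 32)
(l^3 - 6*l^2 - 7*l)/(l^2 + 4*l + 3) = l*(l - 7)/(l + 3)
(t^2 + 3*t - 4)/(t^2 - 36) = (t^2 + 3*t - 4)/(t^2 - 36)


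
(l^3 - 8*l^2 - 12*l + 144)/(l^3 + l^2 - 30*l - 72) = (l - 6)/(l + 3)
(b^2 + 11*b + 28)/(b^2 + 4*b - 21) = (b + 4)/(b - 3)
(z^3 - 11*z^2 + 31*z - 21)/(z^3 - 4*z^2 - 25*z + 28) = (z - 3)/(z + 4)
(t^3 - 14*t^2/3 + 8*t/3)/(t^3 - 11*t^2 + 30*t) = (3*t^2 - 14*t + 8)/(3*(t^2 - 11*t + 30))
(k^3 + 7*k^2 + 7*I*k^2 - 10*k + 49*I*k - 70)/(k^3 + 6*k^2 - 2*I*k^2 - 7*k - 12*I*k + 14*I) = (k^2 + 7*I*k - 10)/(k^2 - k*(1 + 2*I) + 2*I)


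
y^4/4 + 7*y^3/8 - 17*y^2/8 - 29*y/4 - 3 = (y/4 + 1)*(y - 3)*(y + 1/2)*(y + 2)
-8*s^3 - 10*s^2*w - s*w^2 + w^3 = (-4*s + w)*(s + w)*(2*s + w)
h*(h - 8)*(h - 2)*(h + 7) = h^4 - 3*h^3 - 54*h^2 + 112*h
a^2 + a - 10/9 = (a - 2/3)*(a + 5/3)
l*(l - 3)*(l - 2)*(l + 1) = l^4 - 4*l^3 + l^2 + 6*l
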